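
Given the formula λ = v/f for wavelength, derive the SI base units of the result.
Units of each symbol in λ = v/f:
  v (wave speed): m/s
  f (frequency): 1/s  → in the denominator, contributes s

Multiplying the contributions: [m/s] · [s]
Adding exponents of each base unit: m: 1
SI base units of wavelength: m

Answer: m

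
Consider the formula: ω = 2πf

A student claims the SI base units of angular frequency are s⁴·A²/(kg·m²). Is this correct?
Units of each symbol in ω = 2πf:
  f (frequency): 1/s
  The factor 2π is dimensionless.

Multiplying the contributions: [1/s]
Adding exponents of each base unit: s: -1
SI base units of angular frequency: 1/s

The claimed units s⁴·A²/(kg·m²) (exponents kg: -1, m: -2, s: 4, A: 2) do not match the derived units 1/s (exponents s: -1), so the claim is incorrect.

Answer: No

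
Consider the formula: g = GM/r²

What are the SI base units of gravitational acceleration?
Units of each symbol in g = GM/r²:
  G (gravitational constant): m³/(kg·s²)
  M (mass): kg
  r (distance): m  → to the power 2 in the denominator, contributes 1/m²

Multiplying the contributions: [m³/(kg·s²)] · [kg] · [1/m²]
Adding exponents of each base unit: m: 1, s: -2
SI base units of gravitational acceleration: m/s²

Answer: m/s²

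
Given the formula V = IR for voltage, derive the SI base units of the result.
Units of each symbol in V = IR:
  I (current): A
  R (resistance, in ohms): kg·m²/(s³·A²)

Multiplying the contributions: [A] · [kg·m²/(s³·A²)]
Adding exponents of each base unit: kg: 1, m: 2, s: -3, A: -1
SI base units of voltage: kg·m²/(s³·A)

Answer: kg·m²/(s³·A)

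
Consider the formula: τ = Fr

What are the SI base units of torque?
Units of each symbol in τ = Fr:
  F (force): kg·m/s²
  r (lever arm): m

Multiplying the contributions: [kg·m/s²] · [m]
Adding exponents of each base unit: kg: 1, m: 2, s: -2
SI base units of torque: kg·m²/s²

Answer: kg·m²/s²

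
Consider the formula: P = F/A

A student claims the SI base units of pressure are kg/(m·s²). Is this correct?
Units of each symbol in P = F/A:
  F (force): kg·m/s²
  A (area): m²  → in the denominator, contributes 1/m²

Multiplying the contributions: [kg·m/s²] · [1/m²]
Adding exponents of each base unit: kg: 1, m: -1, s: -2
SI base units of pressure: kg/(m·s²)

The claimed units kg/(m·s²) match the derived units, so the claim is correct.

Answer: Yes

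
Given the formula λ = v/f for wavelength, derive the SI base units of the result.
Units of each symbol in λ = v/f:
  v (wave speed): m/s
  f (frequency): 1/s  → in the denominator, contributes s

Multiplying the contributions: [m/s] · [s]
Adding exponents of each base unit: m: 1
SI base units of wavelength: m

Answer: m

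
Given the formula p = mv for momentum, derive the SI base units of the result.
Units of each symbol in p = mv:
  m (mass): kg
  v (velocity): m/s

Multiplying the contributions: [kg] · [m/s]
Adding exponents of each base unit: kg: 1, m: 1, s: -1
SI base units of momentum: kg·m/s

Answer: kg·m/s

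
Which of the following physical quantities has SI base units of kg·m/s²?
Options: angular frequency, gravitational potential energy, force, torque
Checking the SI base units of each option:
  angular frequency (ω = 2πf): 1/s  ✗
  gravitational potential energy (U = -GMm/r): kg·m²/s²  ✗
  force (F = ma): kg·m/s²  ✓ matches
  torque (τ = Fr): kg·m²/s²  ✗

Only force has units kg·m/s².

Answer: force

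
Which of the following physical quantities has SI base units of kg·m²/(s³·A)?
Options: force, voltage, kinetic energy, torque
Checking the SI base units of each option:
  force (F = ma): kg·m/s²  ✗
  voltage (V = IR): kg·m²/(s³·A)  ✓ matches
  kinetic energy (E = ½mv²): kg·m²/s²  ✗
  torque (τ = Fr): kg·m²/s²  ✗

Only voltage has units kg·m²/(s³·A).

Answer: voltage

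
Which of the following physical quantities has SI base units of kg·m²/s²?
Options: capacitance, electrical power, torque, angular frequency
Checking the SI base units of each option:
  capacitance (C = Q/V): s⁴·A²/(kg·m²)  ✗
  electrical power (P = IV): kg·m²/s³  ✗
  torque (τ = Fr): kg·m²/s²  ✓ matches
  angular frequency (ω = 2πf): 1/s  ✗

Only torque has units kg·m²/s².

Answer: torque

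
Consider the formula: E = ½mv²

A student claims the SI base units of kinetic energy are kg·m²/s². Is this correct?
Units of each symbol in E = ½mv²:
  m (mass): kg
  v (speed): m/s  → to the power 2, contributes m²/s²
  The factor ½ is dimensionless.

Multiplying the contributions: [kg] · [m²/s²]
Adding exponents of each base unit: kg: 1, m: 2, s: -2
SI base units of kinetic energy: kg·m²/s²

The claimed units kg·m²/s² match the derived units, so the claim is correct.

Answer: Yes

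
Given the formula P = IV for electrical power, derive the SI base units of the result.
Units of each symbol in P = IV:
  I (current): A
  V (voltage, in volts): kg·m²/(s³·A)

Multiplying the contributions: [A] · [kg·m²/(s³·A)]
Adding exponents of each base unit: kg: 1, m: 2, s: -3
SI base units of electrical power: kg·m²/s³

Answer: kg·m²/s³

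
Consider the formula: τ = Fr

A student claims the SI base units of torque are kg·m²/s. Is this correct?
Units of each symbol in τ = Fr:
  F (force): kg·m/s²
  r (lever arm): m

Multiplying the contributions: [kg·m/s²] · [m]
Adding exponents of each base unit: kg: 1, m: 2, s: -2
SI base units of torque: kg·m²/s²

The claimed units kg·m²/s (exponents kg: 1, m: 2, s: -1) do not match the derived units kg·m²/s² (exponents kg: 1, m: 2, s: -2), so the claim is incorrect.

Answer: No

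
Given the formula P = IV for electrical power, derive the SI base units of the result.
Units of each symbol in P = IV:
  I (current): A
  V (voltage, in volts): kg·m²/(s³·A)

Multiplying the contributions: [A] · [kg·m²/(s³·A)]
Adding exponents of each base unit: kg: 1, m: 2, s: -3
SI base units of electrical power: kg·m²/s³

Answer: kg·m²/s³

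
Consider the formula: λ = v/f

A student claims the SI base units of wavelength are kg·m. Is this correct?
Units of each symbol in λ = v/f:
  v (wave speed): m/s
  f (frequency): 1/s  → in the denominator, contributes s

Multiplying the contributions: [m/s] · [s]
Adding exponents of each base unit: m: 1
SI base units of wavelength: m

The claimed units kg·m (exponents kg: 1, m: 1) do not match the derived units m (exponents m: 1), so the claim is incorrect.

Answer: No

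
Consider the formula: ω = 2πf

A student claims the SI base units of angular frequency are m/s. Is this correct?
Units of each symbol in ω = 2πf:
  f (frequency): 1/s
  The factor 2π is dimensionless.

Multiplying the contributions: [1/s]
Adding exponents of each base unit: s: -1
SI base units of angular frequency: 1/s

The claimed units m/s (exponents m: 1, s: -1) do not match the derived units 1/s (exponents s: -1), so the claim is incorrect.

Answer: No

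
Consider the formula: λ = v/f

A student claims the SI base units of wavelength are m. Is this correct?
Units of each symbol in λ = v/f:
  v (wave speed): m/s
  f (frequency): 1/s  → in the denominator, contributes s

Multiplying the contributions: [m/s] · [s]
Adding exponents of each base unit: m: 1
SI base units of wavelength: m

The claimed units m match the derived units, so the claim is correct.

Answer: Yes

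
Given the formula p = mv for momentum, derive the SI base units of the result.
Units of each symbol in p = mv:
  m (mass): kg
  v (velocity): m/s

Multiplying the contributions: [kg] · [m/s]
Adding exponents of each base unit: kg: 1, m: 1, s: -1
SI base units of momentum: kg·m/s

Answer: kg·m/s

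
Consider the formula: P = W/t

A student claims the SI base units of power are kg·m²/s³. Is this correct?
Units of each symbol in P = W/t:
  W (work): kg·m²/s²
  t (time): s  → in the denominator, contributes 1/s

Multiplying the contributions: [kg·m²/s²] · [1/s]
Adding exponents of each base unit: kg: 1, m: 2, s: -3
SI base units of power: kg·m²/s³

The claimed units kg·m²/s³ match the derived units, so the claim is correct.

Answer: Yes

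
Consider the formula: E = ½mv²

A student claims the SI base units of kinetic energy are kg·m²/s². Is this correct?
Units of each symbol in E = ½mv²:
  m (mass): kg
  v (speed): m/s  → to the power 2, contributes m²/s²
  The factor ½ is dimensionless.

Multiplying the contributions: [kg] · [m²/s²]
Adding exponents of each base unit: kg: 1, m: 2, s: -2
SI base units of kinetic energy: kg·m²/s²

The claimed units kg·m²/s² match the derived units, so the claim is correct.

Answer: Yes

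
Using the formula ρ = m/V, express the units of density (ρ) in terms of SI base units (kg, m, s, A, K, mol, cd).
Units of each symbol in ρ = m/V:
  m (mass): kg
  V (volume): m³  → in the denominator, contributes 1/m³

Multiplying the contributions: [kg] · [1/m³]
Adding exponents of each base unit: kg: 1, m: -3
SI base units of density: kg/m³

Answer: kg/m³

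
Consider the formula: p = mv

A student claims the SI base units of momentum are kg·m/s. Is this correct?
Units of each symbol in p = mv:
  m (mass): kg
  v (velocity): m/s

Multiplying the contributions: [kg] · [m/s]
Adding exponents of each base unit: kg: 1, m: 1, s: -1
SI base units of momentum: kg·m/s

The claimed units kg·m/s match the derived units, so the claim is correct.

Answer: Yes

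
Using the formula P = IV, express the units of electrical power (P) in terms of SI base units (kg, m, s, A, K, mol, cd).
Units of each symbol in P = IV:
  I (current): A
  V (voltage, in volts): kg·m²/(s³·A)

Multiplying the contributions: [A] · [kg·m²/(s³·A)]
Adding exponents of each base unit: kg: 1, m: 2, s: -3
SI base units of electrical power: kg·m²/s³

Answer: kg·m²/s³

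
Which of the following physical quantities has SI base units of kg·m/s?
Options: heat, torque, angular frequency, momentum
Checking the SI base units of each option:
  heat (Q = mcΔT): kg·m²/s²  ✗
  torque (τ = Fr): kg·m²/s²  ✗
  angular frequency (ω = 2πf): 1/s  ✗
  momentum (p = mv): kg·m/s  ✓ matches

Only momentum has units kg·m/s.

Answer: momentum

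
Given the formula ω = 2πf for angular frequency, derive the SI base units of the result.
Units of each symbol in ω = 2πf:
  f (frequency): 1/s
  The factor 2π is dimensionless.

Multiplying the contributions: [1/s]
Adding exponents of each base unit: s: -1
SI base units of angular frequency: 1/s

Answer: 1/s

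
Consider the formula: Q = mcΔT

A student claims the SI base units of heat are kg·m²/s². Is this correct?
Units of each symbol in Q = mcΔT:
  m (mass): kg
  c (specific heat capacity, in J/(kg·K)): m²/(s²·K)
  ΔT (temperature change): K

Multiplying the contributions: [kg] · [m²/(s²·K)] · [K]
Adding exponents of each base unit: kg: 1, m: 2, s: -2
SI base units of heat: kg·m²/s²

The claimed units kg·m²/s² match the derived units, so the claim is correct.

Answer: Yes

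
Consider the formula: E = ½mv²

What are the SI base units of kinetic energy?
Units of each symbol in E = ½mv²:
  m (mass): kg
  v (speed): m/s  → to the power 2, contributes m²/s²
  The factor ½ is dimensionless.

Multiplying the contributions: [kg] · [m²/s²]
Adding exponents of each base unit: kg: 1, m: 2, s: -2
SI base units of kinetic energy: kg·m²/s²

Answer: kg·m²/s²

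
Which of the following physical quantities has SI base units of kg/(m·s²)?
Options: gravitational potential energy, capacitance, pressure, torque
Checking the SI base units of each option:
  gravitational potential energy (U = -GMm/r): kg·m²/s²  ✗
  capacitance (C = Q/V): s⁴·A²/(kg·m²)  ✗
  pressure (P = F/A): kg/(m·s²)  ✓ matches
  torque (τ = Fr): kg·m²/s²  ✗

Only pressure has units kg/(m·s²).

Answer: pressure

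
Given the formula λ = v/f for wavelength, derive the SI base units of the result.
Units of each symbol in λ = v/f:
  v (wave speed): m/s
  f (frequency): 1/s  → in the denominator, contributes s

Multiplying the contributions: [m/s] · [s]
Adding exponents of each base unit: m: 1
SI base units of wavelength: m

Answer: m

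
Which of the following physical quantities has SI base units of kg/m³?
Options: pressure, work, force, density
Checking the SI base units of each option:
  pressure (P = F/A): kg/(m·s²)  ✗
  work (W = Fd): kg·m²/s²  ✗
  force (F = ma): kg·m/s²  ✗
  density (ρ = m/V): kg/m³  ✓ matches

Only density has units kg/m³.

Answer: density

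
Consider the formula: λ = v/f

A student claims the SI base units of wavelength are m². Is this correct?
Units of each symbol in λ = v/f:
  v (wave speed): m/s
  f (frequency): 1/s  → in the denominator, contributes s

Multiplying the contributions: [m/s] · [s]
Adding exponents of each base unit: m: 1
SI base units of wavelength: m

The claimed units m² (exponents m: 2) do not match the derived units m (exponents m: 1), so the claim is incorrect.

Answer: No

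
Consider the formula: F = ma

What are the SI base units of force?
Units of each symbol in F = ma:
  m (mass): kg
  a (acceleration): m/s²

Multiplying the contributions: [kg] · [m/s²]
Adding exponents of each base unit: kg: 1, m: 1, s: -2
SI base units of force: kg·m/s²

Answer: kg·m/s²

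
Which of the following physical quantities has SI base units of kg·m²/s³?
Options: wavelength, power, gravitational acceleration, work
Checking the SI base units of each option:
  wavelength (λ = v/f): m  ✗
  power (P = W/t): kg·m²/s³  ✓ matches
  gravitational acceleration (g = GM/r²): m/s²  ✗
  work (W = Fd): kg·m²/s²  ✗

Only power has units kg·m²/s³.

Answer: power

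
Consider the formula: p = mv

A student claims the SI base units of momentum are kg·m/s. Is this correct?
Units of each symbol in p = mv:
  m (mass): kg
  v (velocity): m/s

Multiplying the contributions: [kg] · [m/s]
Adding exponents of each base unit: kg: 1, m: 1, s: -1
SI base units of momentum: kg·m/s

The claimed units kg·m/s match the derived units, so the claim is correct.

Answer: Yes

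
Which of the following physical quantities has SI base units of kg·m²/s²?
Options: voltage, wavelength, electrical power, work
Checking the SI base units of each option:
  voltage (V = IR): kg·m²/(s³·A)  ✗
  wavelength (λ = v/f): m  ✗
  electrical power (P = IV): kg·m²/s³  ✗
  work (W = Fd): kg·m²/s²  ✓ matches

Only work has units kg·m²/s².

Answer: work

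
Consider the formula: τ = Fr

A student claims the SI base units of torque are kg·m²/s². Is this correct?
Units of each symbol in τ = Fr:
  F (force): kg·m/s²
  r (lever arm): m

Multiplying the contributions: [kg·m/s²] · [m]
Adding exponents of each base unit: kg: 1, m: 2, s: -2
SI base units of torque: kg·m²/s²

The claimed units kg·m²/s² match the derived units, so the claim is correct.

Answer: Yes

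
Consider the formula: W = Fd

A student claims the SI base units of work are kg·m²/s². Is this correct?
Units of each symbol in W = Fd:
  F (force): kg·m/s²
  d (displacement): m

Multiplying the contributions: [kg·m/s²] · [m]
Adding exponents of each base unit: kg: 1, m: 2, s: -2
SI base units of work: kg·m²/s²

The claimed units kg·m²/s² match the derived units, so the claim is correct.

Answer: Yes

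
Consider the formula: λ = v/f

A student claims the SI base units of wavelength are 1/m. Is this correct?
Units of each symbol in λ = v/f:
  v (wave speed): m/s
  f (frequency): 1/s  → in the denominator, contributes s

Multiplying the contributions: [m/s] · [s]
Adding exponents of each base unit: m: 1
SI base units of wavelength: m

The claimed units 1/m (exponents m: -1) do not match the derived units m (exponents m: 1), so the claim is incorrect.

Answer: No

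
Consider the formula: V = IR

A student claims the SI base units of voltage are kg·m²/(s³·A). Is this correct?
Units of each symbol in V = IR:
  I (current): A
  R (resistance, in ohms): kg·m²/(s³·A²)

Multiplying the contributions: [A] · [kg·m²/(s³·A²)]
Adding exponents of each base unit: kg: 1, m: 2, s: -3, A: -1
SI base units of voltage: kg·m²/(s³·A)

The claimed units kg·m²/(s³·A) match the derived units, so the claim is correct.

Answer: Yes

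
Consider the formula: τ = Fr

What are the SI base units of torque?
Units of each symbol in τ = Fr:
  F (force): kg·m/s²
  r (lever arm): m

Multiplying the contributions: [kg·m/s²] · [m]
Adding exponents of each base unit: kg: 1, m: 2, s: -2
SI base units of torque: kg·m²/s²

Answer: kg·m²/s²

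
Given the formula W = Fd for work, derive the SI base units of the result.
Units of each symbol in W = Fd:
  F (force): kg·m/s²
  d (displacement): m

Multiplying the contributions: [kg·m/s²] · [m]
Adding exponents of each base unit: kg: 1, m: 2, s: -2
SI base units of work: kg·m²/s²

Answer: kg·m²/s²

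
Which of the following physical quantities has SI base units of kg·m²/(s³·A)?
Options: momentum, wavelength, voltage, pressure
Checking the SI base units of each option:
  momentum (p = mv): kg·m/s  ✗
  wavelength (λ = v/f): m  ✗
  voltage (V = IR): kg·m²/(s³·A)  ✓ matches
  pressure (P = F/A): kg/(m·s²)  ✗

Only voltage has units kg·m²/(s³·A).

Answer: voltage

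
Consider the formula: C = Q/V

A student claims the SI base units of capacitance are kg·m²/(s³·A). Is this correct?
Units of each symbol in C = Q/V:
  Q (charge, in coulombs): s·A
  V (voltage, in volts): kg·m²/(s³·A)  → in the denominator, contributes s³·A/(kg·m²)

Multiplying the contributions: [s·A] · [s³·A/(kg·m²)]
Adding exponents of each base unit: kg: -1, m: -2, s: 4, A: 2
SI base units of capacitance: s⁴·A²/(kg·m²)

The claimed units kg·m²/(s³·A) (exponents kg: 1, m: 2, s: -3, A: -1) do not match the derived units s⁴·A²/(kg·m²) (exponents kg: -1, m: -2, s: 4, A: 2), so the claim is incorrect.

Answer: No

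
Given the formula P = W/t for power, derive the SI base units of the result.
Units of each symbol in P = W/t:
  W (work): kg·m²/s²
  t (time): s  → in the denominator, contributes 1/s

Multiplying the contributions: [kg·m²/s²] · [1/s]
Adding exponents of each base unit: kg: 1, m: 2, s: -3
SI base units of power: kg·m²/s³

Answer: kg·m²/s³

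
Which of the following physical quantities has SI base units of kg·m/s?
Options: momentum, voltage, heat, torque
Checking the SI base units of each option:
  momentum (p = mv): kg·m/s  ✓ matches
  voltage (V = IR): kg·m²/(s³·A)  ✗
  heat (Q = mcΔT): kg·m²/s²  ✗
  torque (τ = Fr): kg·m²/s²  ✗

Only momentum has units kg·m/s.

Answer: momentum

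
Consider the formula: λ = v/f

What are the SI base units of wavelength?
Units of each symbol in λ = v/f:
  v (wave speed): m/s
  f (frequency): 1/s  → in the denominator, contributes s

Multiplying the contributions: [m/s] · [s]
Adding exponents of each base unit: m: 1
SI base units of wavelength: m

Answer: m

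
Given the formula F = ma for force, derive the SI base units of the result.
Units of each symbol in F = ma:
  m (mass): kg
  a (acceleration): m/s²

Multiplying the contributions: [kg] · [m/s²]
Adding exponents of each base unit: kg: 1, m: 1, s: -2
SI base units of force: kg·m/s²

Answer: kg·m/s²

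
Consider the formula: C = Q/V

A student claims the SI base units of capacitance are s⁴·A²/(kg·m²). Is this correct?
Units of each symbol in C = Q/V:
  Q (charge, in coulombs): s·A
  V (voltage, in volts): kg·m²/(s³·A)  → in the denominator, contributes s³·A/(kg·m²)

Multiplying the contributions: [s·A] · [s³·A/(kg·m²)]
Adding exponents of each base unit: kg: -1, m: -2, s: 4, A: 2
SI base units of capacitance: s⁴·A²/(kg·m²)

The claimed units s⁴·A²/(kg·m²) match the derived units, so the claim is correct.

Answer: Yes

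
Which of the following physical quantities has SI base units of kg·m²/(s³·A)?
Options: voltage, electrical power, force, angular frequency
Checking the SI base units of each option:
  voltage (V = IR): kg·m²/(s³·A)  ✓ matches
  electrical power (P = IV): kg·m²/s³  ✗
  force (F = ma): kg·m/s²  ✗
  angular frequency (ω = 2πf): 1/s  ✗

Only voltage has units kg·m²/(s³·A).

Answer: voltage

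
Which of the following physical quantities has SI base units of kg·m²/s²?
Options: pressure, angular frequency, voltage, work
Checking the SI base units of each option:
  pressure (P = F/A): kg/(m·s²)  ✗
  angular frequency (ω = 2πf): 1/s  ✗
  voltage (V = IR): kg·m²/(s³·A)  ✗
  work (W = Fd): kg·m²/s²  ✓ matches

Only work has units kg·m²/s².

Answer: work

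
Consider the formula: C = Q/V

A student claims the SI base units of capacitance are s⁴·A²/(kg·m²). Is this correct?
Units of each symbol in C = Q/V:
  Q (charge, in coulombs): s·A
  V (voltage, in volts): kg·m²/(s³·A)  → in the denominator, contributes s³·A/(kg·m²)

Multiplying the contributions: [s·A] · [s³·A/(kg·m²)]
Adding exponents of each base unit: kg: -1, m: -2, s: 4, A: 2
SI base units of capacitance: s⁴·A²/(kg·m²)

The claimed units s⁴·A²/(kg·m²) match the derived units, so the claim is correct.

Answer: Yes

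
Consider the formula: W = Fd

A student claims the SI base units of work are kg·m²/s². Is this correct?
Units of each symbol in W = Fd:
  F (force): kg·m/s²
  d (displacement): m

Multiplying the contributions: [kg·m/s²] · [m]
Adding exponents of each base unit: kg: 1, m: 2, s: -2
SI base units of work: kg·m²/s²

The claimed units kg·m²/s² match the derived units, so the claim is correct.

Answer: Yes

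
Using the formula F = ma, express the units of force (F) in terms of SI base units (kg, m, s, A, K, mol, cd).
Units of each symbol in F = ma:
  m (mass): kg
  a (acceleration): m/s²

Multiplying the contributions: [kg] · [m/s²]
Adding exponents of each base unit: kg: 1, m: 1, s: -2
SI base units of force: kg·m/s²

Answer: kg·m/s²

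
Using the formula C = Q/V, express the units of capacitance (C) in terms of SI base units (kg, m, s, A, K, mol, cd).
Units of each symbol in C = Q/V:
  Q (charge, in coulombs): s·A
  V (voltage, in volts): kg·m²/(s³·A)  → in the denominator, contributes s³·A/(kg·m²)

Multiplying the contributions: [s·A] · [s³·A/(kg·m²)]
Adding exponents of each base unit: kg: -1, m: -2, s: 4, A: 2
SI base units of capacitance: s⁴·A²/(kg·m²)

Answer: s⁴·A²/(kg·m²)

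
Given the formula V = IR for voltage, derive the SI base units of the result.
Units of each symbol in V = IR:
  I (current): A
  R (resistance, in ohms): kg·m²/(s³·A²)

Multiplying the contributions: [A] · [kg·m²/(s³·A²)]
Adding exponents of each base unit: kg: 1, m: 2, s: -3, A: -1
SI base units of voltage: kg·m²/(s³·A)

Answer: kg·m²/(s³·A)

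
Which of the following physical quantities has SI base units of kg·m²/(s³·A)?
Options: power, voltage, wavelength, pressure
Checking the SI base units of each option:
  power (P = W/t): kg·m²/s³  ✗
  voltage (V = IR): kg·m²/(s³·A)  ✓ matches
  wavelength (λ = v/f): m  ✗
  pressure (P = F/A): kg/(m·s²)  ✗

Only voltage has units kg·m²/(s³·A).

Answer: voltage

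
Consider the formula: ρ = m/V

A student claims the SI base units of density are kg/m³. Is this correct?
Units of each symbol in ρ = m/V:
  m (mass): kg
  V (volume): m³  → in the denominator, contributes 1/m³

Multiplying the contributions: [kg] · [1/m³]
Adding exponents of each base unit: kg: 1, m: -3
SI base units of density: kg/m³

The claimed units kg/m³ match the derived units, so the claim is correct.

Answer: Yes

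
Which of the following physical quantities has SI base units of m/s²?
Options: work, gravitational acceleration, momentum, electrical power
Checking the SI base units of each option:
  work (W = Fd): kg·m²/s²  ✗
  gravitational acceleration (g = GM/r²): m/s²  ✓ matches
  momentum (p = mv): kg·m/s  ✗
  electrical power (P = IV): kg·m²/s³  ✗

Only gravitational acceleration has units m/s².

Answer: gravitational acceleration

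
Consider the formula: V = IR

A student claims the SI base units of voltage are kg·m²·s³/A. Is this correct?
Units of each symbol in V = IR:
  I (current): A
  R (resistance, in ohms): kg·m²/(s³·A²)

Multiplying the contributions: [A] · [kg·m²/(s³·A²)]
Adding exponents of each base unit: kg: 1, m: 2, s: -3, A: -1
SI base units of voltage: kg·m²/(s³·A)

The claimed units kg·m²·s³/A (exponents kg: 1, m: 2, s: 3, A: -1) do not match the derived units kg·m²/(s³·A) (exponents kg: 1, m: 2, s: -3, A: -1), so the claim is incorrect.

Answer: No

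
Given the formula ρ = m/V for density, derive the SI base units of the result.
Units of each symbol in ρ = m/V:
  m (mass): kg
  V (volume): m³  → in the denominator, contributes 1/m³

Multiplying the contributions: [kg] · [1/m³]
Adding exponents of each base unit: kg: 1, m: -3
SI base units of density: kg/m³

Answer: kg/m³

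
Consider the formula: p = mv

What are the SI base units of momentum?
Units of each symbol in p = mv:
  m (mass): kg
  v (velocity): m/s

Multiplying the contributions: [kg] · [m/s]
Adding exponents of each base unit: kg: 1, m: 1, s: -1
SI base units of momentum: kg·m/s

Answer: kg·m/s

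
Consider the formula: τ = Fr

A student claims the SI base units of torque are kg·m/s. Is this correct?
Units of each symbol in τ = Fr:
  F (force): kg·m/s²
  r (lever arm): m

Multiplying the contributions: [kg·m/s²] · [m]
Adding exponents of each base unit: kg: 1, m: 2, s: -2
SI base units of torque: kg·m²/s²

The claimed units kg·m/s (exponents kg: 1, m: 1, s: -1) do not match the derived units kg·m²/s² (exponents kg: 1, m: 2, s: -2), so the claim is incorrect.

Answer: No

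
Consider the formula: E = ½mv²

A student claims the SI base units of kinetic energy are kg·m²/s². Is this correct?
Units of each symbol in E = ½mv²:
  m (mass): kg
  v (speed): m/s  → to the power 2, contributes m²/s²
  The factor ½ is dimensionless.

Multiplying the contributions: [kg] · [m²/s²]
Adding exponents of each base unit: kg: 1, m: 2, s: -2
SI base units of kinetic energy: kg·m²/s²

The claimed units kg·m²/s² match the derived units, so the claim is correct.

Answer: Yes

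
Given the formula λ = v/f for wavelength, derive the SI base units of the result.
Units of each symbol in λ = v/f:
  v (wave speed): m/s
  f (frequency): 1/s  → in the denominator, contributes s

Multiplying the contributions: [m/s] · [s]
Adding exponents of each base unit: m: 1
SI base units of wavelength: m

Answer: m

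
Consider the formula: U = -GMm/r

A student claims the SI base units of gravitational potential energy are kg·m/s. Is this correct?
Units of each symbol in U = -GMm/r:
  G (gravitational constant): m³/(kg·s²)
  M (mass): kg
  m (mass): kg
  r (distance): m  → in the denominator, contributes 1/m
  The minus sign does not affect the units.

Multiplying the contributions: [m³/(kg·s²)] · [kg] · [kg] · [1/m]
Adding exponents of each base unit: kg: 1, m: 2, s: -2
SI base units of gravitational potential energy: kg·m²/s²

The claimed units kg·m/s (exponents kg: 1, m: 1, s: -1) do not match the derived units kg·m²/s² (exponents kg: 1, m: 2, s: -2), so the claim is incorrect.

Answer: No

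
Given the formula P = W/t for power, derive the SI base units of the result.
Units of each symbol in P = W/t:
  W (work): kg·m²/s²
  t (time): s  → in the denominator, contributes 1/s

Multiplying the contributions: [kg·m²/s²] · [1/s]
Adding exponents of each base unit: kg: 1, m: 2, s: -3
SI base units of power: kg·m²/s³

Answer: kg·m²/s³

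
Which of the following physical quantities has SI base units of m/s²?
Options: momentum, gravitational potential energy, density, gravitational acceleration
Checking the SI base units of each option:
  momentum (p = mv): kg·m/s  ✗
  gravitational potential energy (U = -GMm/r): kg·m²/s²  ✗
  density (ρ = m/V): kg/m³  ✗
  gravitational acceleration (g = GM/r²): m/s²  ✓ matches

Only gravitational acceleration has units m/s².

Answer: gravitational acceleration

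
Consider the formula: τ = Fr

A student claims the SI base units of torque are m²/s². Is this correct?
Units of each symbol in τ = Fr:
  F (force): kg·m/s²
  r (lever arm): m

Multiplying the contributions: [kg·m/s²] · [m]
Adding exponents of each base unit: kg: 1, m: 2, s: -2
SI base units of torque: kg·m²/s²

The claimed units m²/s² (exponents m: 2, s: -2) do not match the derived units kg·m²/s² (exponents kg: 1, m: 2, s: -2), so the claim is incorrect.

Answer: No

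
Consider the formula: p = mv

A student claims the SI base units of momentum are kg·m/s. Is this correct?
Units of each symbol in p = mv:
  m (mass): kg
  v (velocity): m/s

Multiplying the contributions: [kg] · [m/s]
Adding exponents of each base unit: kg: 1, m: 1, s: -1
SI base units of momentum: kg·m/s

The claimed units kg·m/s match the derived units, so the claim is correct.

Answer: Yes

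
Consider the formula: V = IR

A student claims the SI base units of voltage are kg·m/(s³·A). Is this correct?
Units of each symbol in V = IR:
  I (current): A
  R (resistance, in ohms): kg·m²/(s³·A²)

Multiplying the contributions: [A] · [kg·m²/(s³·A²)]
Adding exponents of each base unit: kg: 1, m: 2, s: -3, A: -1
SI base units of voltage: kg·m²/(s³·A)

The claimed units kg·m/(s³·A) (exponents kg: 1, m: 1, s: -3, A: -1) do not match the derived units kg·m²/(s³·A) (exponents kg: 1, m: 2, s: -3, A: -1), so the claim is incorrect.

Answer: No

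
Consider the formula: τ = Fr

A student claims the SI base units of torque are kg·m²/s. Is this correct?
Units of each symbol in τ = Fr:
  F (force): kg·m/s²
  r (lever arm): m

Multiplying the contributions: [kg·m/s²] · [m]
Adding exponents of each base unit: kg: 1, m: 2, s: -2
SI base units of torque: kg·m²/s²

The claimed units kg·m²/s (exponents kg: 1, m: 2, s: -1) do not match the derived units kg·m²/s² (exponents kg: 1, m: 2, s: -2), so the claim is incorrect.

Answer: No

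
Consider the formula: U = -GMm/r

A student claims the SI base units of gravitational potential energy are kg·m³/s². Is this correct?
Units of each symbol in U = -GMm/r:
  G (gravitational constant): m³/(kg·s²)
  M (mass): kg
  m (mass): kg
  r (distance): m  → in the denominator, contributes 1/m
  The minus sign does not affect the units.

Multiplying the contributions: [m³/(kg·s²)] · [kg] · [kg] · [1/m]
Adding exponents of each base unit: kg: 1, m: 2, s: -2
SI base units of gravitational potential energy: kg·m²/s²

The claimed units kg·m³/s² (exponents kg: 1, m: 3, s: -2) do not match the derived units kg·m²/s² (exponents kg: 1, m: 2, s: -2), so the claim is incorrect.

Answer: No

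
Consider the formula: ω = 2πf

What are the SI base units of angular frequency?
Units of each symbol in ω = 2πf:
  f (frequency): 1/s
  The factor 2π is dimensionless.

Multiplying the contributions: [1/s]
Adding exponents of each base unit: s: -1
SI base units of angular frequency: 1/s

Answer: 1/s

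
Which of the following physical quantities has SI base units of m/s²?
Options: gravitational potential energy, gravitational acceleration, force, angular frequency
Checking the SI base units of each option:
  gravitational potential energy (U = -GMm/r): kg·m²/s²  ✗
  gravitational acceleration (g = GM/r²): m/s²  ✓ matches
  force (F = ma): kg·m/s²  ✗
  angular frequency (ω = 2πf): 1/s  ✗

Only gravitational acceleration has units m/s².

Answer: gravitational acceleration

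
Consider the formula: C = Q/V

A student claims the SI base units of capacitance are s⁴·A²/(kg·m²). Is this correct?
Units of each symbol in C = Q/V:
  Q (charge, in coulombs): s·A
  V (voltage, in volts): kg·m²/(s³·A)  → in the denominator, contributes s³·A/(kg·m²)

Multiplying the contributions: [s·A] · [s³·A/(kg·m²)]
Adding exponents of each base unit: kg: -1, m: -2, s: 4, A: 2
SI base units of capacitance: s⁴·A²/(kg·m²)

The claimed units s⁴·A²/(kg·m²) match the derived units, so the claim is correct.

Answer: Yes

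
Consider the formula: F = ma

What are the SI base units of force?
Units of each symbol in F = ma:
  m (mass): kg
  a (acceleration): m/s²

Multiplying the contributions: [kg] · [m/s²]
Adding exponents of each base unit: kg: 1, m: 1, s: -2
SI base units of force: kg·m/s²

Answer: kg·m/s²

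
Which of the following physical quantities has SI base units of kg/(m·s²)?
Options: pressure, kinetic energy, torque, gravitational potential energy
Checking the SI base units of each option:
  pressure (P = F/A): kg/(m·s²)  ✓ matches
  kinetic energy (E = ½mv²): kg·m²/s²  ✗
  torque (τ = Fr): kg·m²/s²  ✗
  gravitational potential energy (U = -GMm/r): kg·m²/s²  ✗

Only pressure has units kg/(m·s²).

Answer: pressure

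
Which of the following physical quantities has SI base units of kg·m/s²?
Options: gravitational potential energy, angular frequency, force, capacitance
Checking the SI base units of each option:
  gravitational potential energy (U = -GMm/r): kg·m²/s²  ✗
  angular frequency (ω = 2πf): 1/s  ✗
  force (F = ma): kg·m/s²  ✓ matches
  capacitance (C = Q/V): s⁴·A²/(kg·m²)  ✗

Only force has units kg·m/s².

Answer: force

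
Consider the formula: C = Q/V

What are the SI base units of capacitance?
Units of each symbol in C = Q/V:
  Q (charge, in coulombs): s·A
  V (voltage, in volts): kg·m²/(s³·A)  → in the denominator, contributes s³·A/(kg·m²)

Multiplying the contributions: [s·A] · [s³·A/(kg·m²)]
Adding exponents of each base unit: kg: -1, m: -2, s: 4, A: 2
SI base units of capacitance: s⁴·A²/(kg·m²)

Answer: s⁴·A²/(kg·m²)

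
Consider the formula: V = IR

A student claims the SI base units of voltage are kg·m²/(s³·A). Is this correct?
Units of each symbol in V = IR:
  I (current): A
  R (resistance, in ohms): kg·m²/(s³·A²)

Multiplying the contributions: [A] · [kg·m²/(s³·A²)]
Adding exponents of each base unit: kg: 1, m: 2, s: -3, A: -1
SI base units of voltage: kg·m²/(s³·A)

The claimed units kg·m²/(s³·A) match the derived units, so the claim is correct.

Answer: Yes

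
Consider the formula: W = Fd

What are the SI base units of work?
Units of each symbol in W = Fd:
  F (force): kg·m/s²
  d (displacement): m

Multiplying the contributions: [kg·m/s²] · [m]
Adding exponents of each base unit: kg: 1, m: 2, s: -2
SI base units of work: kg·m²/s²

Answer: kg·m²/s²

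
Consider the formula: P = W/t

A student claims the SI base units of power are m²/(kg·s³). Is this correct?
Units of each symbol in P = W/t:
  W (work): kg·m²/s²
  t (time): s  → in the denominator, contributes 1/s

Multiplying the contributions: [kg·m²/s²] · [1/s]
Adding exponents of each base unit: kg: 1, m: 2, s: -3
SI base units of power: kg·m²/s³

The claimed units m²/(kg·s³) (exponents kg: -1, m: 2, s: -3) do not match the derived units kg·m²/s³ (exponents kg: 1, m: 2, s: -3), so the claim is incorrect.

Answer: No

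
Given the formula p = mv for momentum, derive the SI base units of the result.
Units of each symbol in p = mv:
  m (mass): kg
  v (velocity): m/s

Multiplying the contributions: [kg] · [m/s]
Adding exponents of each base unit: kg: 1, m: 1, s: -1
SI base units of momentum: kg·m/s

Answer: kg·m/s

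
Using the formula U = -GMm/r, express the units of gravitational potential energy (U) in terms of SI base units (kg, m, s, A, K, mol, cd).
Units of each symbol in U = -GMm/r:
  G (gravitational constant): m³/(kg·s²)
  M (mass): kg
  m (mass): kg
  r (distance): m  → in the denominator, contributes 1/m
  The minus sign does not affect the units.

Multiplying the contributions: [m³/(kg·s²)] · [kg] · [kg] · [1/m]
Adding exponents of each base unit: kg: 1, m: 2, s: -2
SI base units of gravitational potential energy: kg·m²/s²

Answer: kg·m²/s²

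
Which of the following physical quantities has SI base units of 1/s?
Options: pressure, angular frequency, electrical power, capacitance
Checking the SI base units of each option:
  pressure (P = F/A): kg/(m·s²)  ✗
  angular frequency (ω = 2πf): 1/s  ✓ matches
  electrical power (P = IV): kg·m²/s³  ✗
  capacitance (C = Q/V): s⁴·A²/(kg·m²)  ✗

Only angular frequency has units 1/s.

Answer: angular frequency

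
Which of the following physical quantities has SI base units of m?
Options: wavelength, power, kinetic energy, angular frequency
Checking the SI base units of each option:
  wavelength (λ = v/f): m  ✓ matches
  power (P = W/t): kg·m²/s³  ✗
  kinetic energy (E = ½mv²): kg·m²/s²  ✗
  angular frequency (ω = 2πf): 1/s  ✗

Only wavelength has units m.

Answer: wavelength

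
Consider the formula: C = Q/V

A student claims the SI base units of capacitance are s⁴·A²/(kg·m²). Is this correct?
Units of each symbol in C = Q/V:
  Q (charge, in coulombs): s·A
  V (voltage, in volts): kg·m²/(s³·A)  → in the denominator, contributes s³·A/(kg·m²)

Multiplying the contributions: [s·A] · [s³·A/(kg·m²)]
Adding exponents of each base unit: kg: -1, m: -2, s: 4, A: 2
SI base units of capacitance: s⁴·A²/(kg·m²)

The claimed units s⁴·A²/(kg·m²) match the derived units, so the claim is correct.

Answer: Yes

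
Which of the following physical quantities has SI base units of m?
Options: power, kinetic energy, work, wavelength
Checking the SI base units of each option:
  power (P = W/t): kg·m²/s³  ✗
  kinetic energy (E = ½mv²): kg·m²/s²  ✗
  work (W = Fd): kg·m²/s²  ✗
  wavelength (λ = v/f): m  ✓ matches

Only wavelength has units m.

Answer: wavelength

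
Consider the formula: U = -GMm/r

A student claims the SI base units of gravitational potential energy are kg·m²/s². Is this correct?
Units of each symbol in U = -GMm/r:
  G (gravitational constant): m³/(kg·s²)
  M (mass): kg
  m (mass): kg
  r (distance): m  → in the denominator, contributes 1/m
  The minus sign does not affect the units.

Multiplying the contributions: [m³/(kg·s²)] · [kg] · [kg] · [1/m]
Adding exponents of each base unit: kg: 1, m: 2, s: -2
SI base units of gravitational potential energy: kg·m²/s²

The claimed units kg·m²/s² match the derived units, so the claim is correct.

Answer: Yes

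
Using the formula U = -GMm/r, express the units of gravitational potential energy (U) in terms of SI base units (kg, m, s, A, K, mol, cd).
Units of each symbol in U = -GMm/r:
  G (gravitational constant): m³/(kg·s²)
  M (mass): kg
  m (mass): kg
  r (distance): m  → in the denominator, contributes 1/m
  The minus sign does not affect the units.

Multiplying the contributions: [m³/(kg·s²)] · [kg] · [kg] · [1/m]
Adding exponents of each base unit: kg: 1, m: 2, s: -2
SI base units of gravitational potential energy: kg·m²/s²

Answer: kg·m²/s²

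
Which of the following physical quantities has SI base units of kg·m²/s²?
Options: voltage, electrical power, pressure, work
Checking the SI base units of each option:
  voltage (V = IR): kg·m²/(s³·A)  ✗
  electrical power (P = IV): kg·m²/s³  ✗
  pressure (P = F/A): kg/(m·s²)  ✗
  work (W = Fd): kg·m²/s²  ✓ matches

Only work has units kg·m²/s².

Answer: work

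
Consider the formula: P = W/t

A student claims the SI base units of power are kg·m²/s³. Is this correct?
Units of each symbol in P = W/t:
  W (work): kg·m²/s²
  t (time): s  → in the denominator, contributes 1/s

Multiplying the contributions: [kg·m²/s²] · [1/s]
Adding exponents of each base unit: kg: 1, m: 2, s: -3
SI base units of power: kg·m²/s³

The claimed units kg·m²/s³ match the derived units, so the claim is correct.

Answer: Yes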